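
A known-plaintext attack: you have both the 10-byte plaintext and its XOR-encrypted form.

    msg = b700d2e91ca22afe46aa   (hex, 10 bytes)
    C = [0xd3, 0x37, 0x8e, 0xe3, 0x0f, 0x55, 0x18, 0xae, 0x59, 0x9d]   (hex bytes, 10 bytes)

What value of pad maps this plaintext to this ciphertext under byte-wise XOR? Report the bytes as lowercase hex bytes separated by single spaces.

Since C = msg ⊕ pad, XORing both sides with msg gives pad = msg ⊕ C.
b7 XOR d3 = 64
00 XOR 37 = 37
d2 XOR 8e = 5c
e9 XOR e3 = 0a
1c XOR 0f = 13
a2 XOR 55 = f7
2a XOR 18 = 32
fe XOR ae = 50
46 XOR 59 = 1f
aa XOR 9d = 37

64 37 5c 0a 13 f7 32 50 1f 37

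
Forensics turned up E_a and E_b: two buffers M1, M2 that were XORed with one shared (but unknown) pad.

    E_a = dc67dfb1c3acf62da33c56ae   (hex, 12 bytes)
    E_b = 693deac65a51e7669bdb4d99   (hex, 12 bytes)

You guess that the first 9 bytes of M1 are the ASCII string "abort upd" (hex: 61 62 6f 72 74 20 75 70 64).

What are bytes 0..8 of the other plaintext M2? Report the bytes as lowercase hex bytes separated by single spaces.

d4 38 5a 05 ed dd 64 3b 5c

First, E_a ⊕ E_b = (M1 ⊕ K) ⊕ (M2 ⊕ K) = M1 ⊕ M2, so the key drops out. Then M2 = (M1 ⊕ M2) ⊕ M1 over the first 9 bytes.
byte 0: (dc ^ 69) ^ 61 = b5 ^ 61 = d4
byte 1: (67 ^ 3d) ^ 62 = 5a ^ 62 = 38
byte 2: (df ^ ea) ^ 6f = 35 ^ 6f = 5a
byte 3: (b1 ^ c6) ^ 72 = 77 ^ 72 = 05
byte 4: (c3 ^ 5a) ^ 74 = 99 ^ 74 = ed
byte 5: (ac ^ 51) ^ 20 = fd ^ 20 = dd
byte 6: (f6 ^ e7) ^ 75 = 11 ^ 75 = 64
byte 7: (2d ^ 66) ^ 70 = 4b ^ 70 = 3b
byte 8: (a3 ^ 9b) ^ 64 = 38 ^ 64 = 5c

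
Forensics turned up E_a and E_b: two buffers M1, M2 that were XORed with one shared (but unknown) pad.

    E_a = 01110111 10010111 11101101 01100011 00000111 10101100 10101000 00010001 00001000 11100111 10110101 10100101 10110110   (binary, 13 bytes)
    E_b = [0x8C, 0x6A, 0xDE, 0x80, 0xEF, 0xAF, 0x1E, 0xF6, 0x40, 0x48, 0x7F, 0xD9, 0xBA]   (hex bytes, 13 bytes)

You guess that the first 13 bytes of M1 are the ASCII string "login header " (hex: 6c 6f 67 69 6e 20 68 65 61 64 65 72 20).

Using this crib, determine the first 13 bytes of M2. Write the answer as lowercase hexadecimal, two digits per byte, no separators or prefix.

9792548a8623de8229cbaf0e2c

First, E_a ⊕ E_b = (M1 ⊕ K) ⊕ (M2 ⊕ K) = M1 ⊕ M2, so the key drops out. Then M2 = (M1 ⊕ M2) ⊕ M1 over the first 13 bytes.
byte 0: (77 xor 8c) xor 6c = fb xor 6c = 97
byte 1: (97 xor 6a) xor 6f = fd xor 6f = 92
byte 2: (ed xor de) xor 67 = 33 xor 67 = 54
byte 3: (63 xor 80) xor 69 = e3 xor 69 = 8a
byte 4: (07 xor ef) xor 6e = e8 xor 6e = 86
byte 5: (ac xor af) xor 20 = 03 xor 20 = 23
byte 6: (a8 xor 1e) xor 68 = b6 xor 68 = de
byte 7: (11 xor f6) xor 65 = e7 xor 65 = 82
byte 8: (08 xor 40) xor 61 = 48 xor 61 = 29
byte 9: (e7 xor 48) xor 64 = af xor 64 = cb
byte 10: (b5 xor 7f) xor 65 = ca xor 65 = af
byte 11: (a5 xor d9) xor 72 = 7c xor 72 = 0e
byte 12: (b6 xor ba) xor 20 = 0c xor 20 = 2c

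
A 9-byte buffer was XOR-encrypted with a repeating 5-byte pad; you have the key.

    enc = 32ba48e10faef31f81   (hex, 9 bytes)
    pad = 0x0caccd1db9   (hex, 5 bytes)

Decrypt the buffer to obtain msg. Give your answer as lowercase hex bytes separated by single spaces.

3e 16 85 fc b6 a2 5f d2 9c

The 5-byte key repeats, so the effective keystream is 0c ac cd 1d b9 0c ac cd 1d.
byte 0: 00110010 ^ 00001100 = 00111110
byte 1: 10111010 ^ 10101100 = 00010110
byte 2: 01001000 ^ 11001101 = 10000101
byte 3: 11100001 ^ 00011101 = 11111100
byte 4: 00001111 ^ 10111001 = 10110110
byte 5: 10101110 ^ 00001100 = 10100010
byte 6: 11110011 ^ 10101100 = 01011111
byte 7: 00011111 ^ 11001101 = 11010010
byte 8: 10000001 ^ 00011101 = 10011100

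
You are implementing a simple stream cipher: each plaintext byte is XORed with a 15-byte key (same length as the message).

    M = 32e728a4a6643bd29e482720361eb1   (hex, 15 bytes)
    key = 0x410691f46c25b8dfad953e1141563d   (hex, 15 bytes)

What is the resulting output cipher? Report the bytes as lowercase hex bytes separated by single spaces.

73 e1 b9 50 ca 41 83 0d 33 dd 19 31 77 48 8c

32 xor 41 = 73
e7 xor 06 = e1
28 xor 91 = b9
a4 xor f4 = 50
a6 xor 6c = ca
64 xor 25 = 41
3b xor b8 = 83
d2 xor df = 0d
9e xor ad = 33
48 xor 95 = dd
27 xor 3e = 19
20 xor 11 = 31
36 xor 41 = 77
1e xor 56 = 48
b1 xor 3d = 8c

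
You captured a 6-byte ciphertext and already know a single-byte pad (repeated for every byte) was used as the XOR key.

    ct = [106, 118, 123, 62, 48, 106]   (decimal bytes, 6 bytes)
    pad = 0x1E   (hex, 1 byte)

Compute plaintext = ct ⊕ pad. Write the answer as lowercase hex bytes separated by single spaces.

The 1-byte key repeats, so the effective keystream is 1e 1e 1e 1e 1e 1e.
byte 0: 106 ^  30 = 116
byte 1: 118 ^  30 = 104
byte 2: 123 ^  30 = 101
byte 3:  62 ^  30 =  32
byte 4:  48 ^  30 =  46
byte 5: 106 ^  30 = 116

74 68 65 20 2e 74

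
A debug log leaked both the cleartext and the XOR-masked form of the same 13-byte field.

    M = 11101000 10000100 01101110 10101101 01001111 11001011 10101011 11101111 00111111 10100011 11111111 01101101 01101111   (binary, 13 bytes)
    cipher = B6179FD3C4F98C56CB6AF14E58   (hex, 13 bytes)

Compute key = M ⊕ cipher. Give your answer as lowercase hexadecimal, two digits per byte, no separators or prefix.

Since cipher = M ⊕ key, XORing both sides with M gives key = M ⊕ cipher.
byte 0: e8 XOR b6 = 5e
byte 1: 84 XOR 17 = 93
byte 2: 6e XOR 9f = f1
byte 3: ad XOR d3 = 7e
byte 4: 4f XOR c4 = 8b
byte 5: cb XOR f9 = 32
byte 6: ab XOR 8c = 27
byte 7: ef XOR 56 = b9
byte 8: 3f XOR cb = f4
byte 9: a3 XOR 6a = c9
byte 10: ff XOR f1 = 0e
byte 11: 6d XOR 4e = 23
byte 12: 6f XOR 58 = 37

5e93f17e8b3227b9f4c90e2337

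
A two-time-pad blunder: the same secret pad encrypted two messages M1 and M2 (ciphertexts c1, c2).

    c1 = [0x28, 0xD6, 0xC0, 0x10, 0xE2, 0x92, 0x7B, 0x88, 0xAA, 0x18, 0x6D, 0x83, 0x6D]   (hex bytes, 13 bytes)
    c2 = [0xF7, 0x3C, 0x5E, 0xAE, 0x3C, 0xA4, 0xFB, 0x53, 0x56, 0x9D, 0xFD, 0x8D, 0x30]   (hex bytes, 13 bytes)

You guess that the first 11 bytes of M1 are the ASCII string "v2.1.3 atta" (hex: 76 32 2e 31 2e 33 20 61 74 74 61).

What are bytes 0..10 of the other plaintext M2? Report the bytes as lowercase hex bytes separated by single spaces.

First, c1 ⊕ c2 = (M1 ⊕ K) ⊕ (M2 ⊕ K) = M1 ⊕ M2, so the key drops out. Then M2 = (M1 ⊕ M2) ⊕ M1 over the first 11 bytes.
byte 0: (28 ⊕ f7) ⊕ 76 = df ⊕ 76 = a9
byte 1: (d6 ⊕ 3c) ⊕ 32 = ea ⊕ 32 = d8
byte 2: (c0 ⊕ 5e) ⊕ 2e = 9e ⊕ 2e = b0
byte 3: (10 ⊕ ae) ⊕ 31 = be ⊕ 31 = 8f
byte 4: (e2 ⊕ 3c) ⊕ 2e = de ⊕ 2e = f0
byte 5: (92 ⊕ a4) ⊕ 33 = 36 ⊕ 33 = 05
byte 6: (7b ⊕ fb) ⊕ 20 = 80 ⊕ 20 = a0
byte 7: (88 ⊕ 53) ⊕ 61 = db ⊕ 61 = ba
byte 8: (aa ⊕ 56) ⊕ 74 = fc ⊕ 74 = 88
byte 9: (18 ⊕ 9d) ⊕ 74 = 85 ⊕ 74 = f1
byte 10: (6d ⊕ fd) ⊕ 61 = 90 ⊕ 61 = f1

a9 d8 b0 8f f0 05 a0 ba 88 f1 f1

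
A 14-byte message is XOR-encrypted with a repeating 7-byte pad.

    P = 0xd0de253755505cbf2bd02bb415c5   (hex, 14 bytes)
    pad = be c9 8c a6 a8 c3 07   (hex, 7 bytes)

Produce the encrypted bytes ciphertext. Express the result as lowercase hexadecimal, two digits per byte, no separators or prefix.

The 7-byte key repeats, so the effective keystream is be c9 8c a6 a8 c3 07 be c9 8c a6 a8 c3 07.
byte 0: d0 XOR be = 6e
byte 1: de XOR c9 = 17
byte 2: 25 XOR 8c = a9
byte 3: 37 XOR a6 = 91
byte 4: 55 XOR a8 = fd
byte 5: 50 XOR c3 = 93
byte 6: 5c XOR 07 = 5b
byte 7: bf XOR be = 01
byte 8: 2b XOR c9 = e2
byte 9: d0 XOR 8c = 5c
byte 10: 2b XOR a6 = 8d
byte 11: b4 XOR a8 = 1c
byte 12: 15 XOR c3 = d6
byte 13: c5 XOR 07 = c2

6e17a991fd935b01e25c8d1cd6c2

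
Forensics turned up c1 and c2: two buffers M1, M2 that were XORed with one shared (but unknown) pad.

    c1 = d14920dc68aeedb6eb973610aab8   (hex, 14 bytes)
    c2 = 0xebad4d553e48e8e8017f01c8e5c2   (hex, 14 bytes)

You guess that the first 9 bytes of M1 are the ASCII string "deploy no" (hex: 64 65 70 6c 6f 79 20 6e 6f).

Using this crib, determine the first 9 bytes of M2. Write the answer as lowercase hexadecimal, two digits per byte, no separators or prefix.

First, c1 ⊕ c2 = (M1 ⊕ K) ⊕ (M2 ⊕ K) = M1 ⊕ M2, so the key drops out. Then M2 = (M1 ⊕ M2) ⊕ M1 over the first 9 bytes.
byte 0: (d1 ^ eb) ^ 64 = 3a ^ 64 = 5e
byte 1: (49 ^ ad) ^ 65 = e4 ^ 65 = 81
byte 2: (20 ^ 4d) ^ 70 = 6d ^ 70 = 1d
byte 3: (dc ^ 55) ^ 6c = 89 ^ 6c = e5
byte 4: (68 ^ 3e) ^ 6f = 56 ^ 6f = 39
byte 5: (ae ^ 48) ^ 79 = e6 ^ 79 = 9f
byte 6: (ed ^ e8) ^ 20 = 05 ^ 20 = 25
byte 7: (b6 ^ e8) ^ 6e = 5e ^ 6e = 30
byte 8: (eb ^ 01) ^ 6f = ea ^ 6f = 85

5e811de5399f253085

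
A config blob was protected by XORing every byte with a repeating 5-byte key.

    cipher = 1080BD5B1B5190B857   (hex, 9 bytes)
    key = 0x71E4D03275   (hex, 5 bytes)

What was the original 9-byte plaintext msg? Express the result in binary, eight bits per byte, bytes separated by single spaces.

01100001 01100100 01101101 01101001 01101110 00100000 01110100 01101000 01100101

The 5-byte key repeats, so the effective keystream is 71 e4 d0 32 75 71 e4 d0 32.
byte 0: 10 XOR 71 = 61
byte 1: 80 XOR e4 = 64
byte 2: bd XOR d0 = 6d
byte 3: 5b XOR 32 = 69
byte 4: 1b XOR 75 = 6e
byte 5: 51 XOR 71 = 20
byte 6: 90 XOR e4 = 74
byte 7: b8 XOR d0 = 68
byte 8: 57 XOR 32 = 65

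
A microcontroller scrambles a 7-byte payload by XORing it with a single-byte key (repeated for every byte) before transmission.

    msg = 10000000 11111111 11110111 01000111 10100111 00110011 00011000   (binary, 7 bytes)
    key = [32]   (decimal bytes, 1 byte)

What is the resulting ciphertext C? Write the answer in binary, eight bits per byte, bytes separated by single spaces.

10100000 11011111 11010111 01100111 10000111 00010011 00111000

The 1-byte key repeats, so the effective keystream is 20 20 20 20 20 20 20.
byte 0: 80 XOR 20 = a0
byte 1: ff XOR 20 = df
byte 2: f7 XOR 20 = d7
byte 3: 47 XOR 20 = 67
byte 4: a7 XOR 20 = 87
byte 5: 33 XOR 20 = 13
byte 6: 18 XOR 20 = 38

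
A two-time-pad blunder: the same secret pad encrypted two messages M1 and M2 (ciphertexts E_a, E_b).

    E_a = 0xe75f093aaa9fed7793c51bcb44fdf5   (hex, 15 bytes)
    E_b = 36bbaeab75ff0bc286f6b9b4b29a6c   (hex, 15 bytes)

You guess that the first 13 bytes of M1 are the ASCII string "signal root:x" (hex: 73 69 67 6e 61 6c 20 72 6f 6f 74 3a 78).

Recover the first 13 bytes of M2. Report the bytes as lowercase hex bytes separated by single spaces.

First, E_a ⊕ E_b = (M1 ⊕ K) ⊕ (M2 ⊕ K) = M1 ⊕ M2, so the key drops out. Then M2 = (M1 ⊕ M2) ⊕ M1 over the first 13 bytes.
byte 0: (e7 XOR 36) XOR 73 = d1 XOR 73 = a2
byte 1: (5f XOR bb) XOR 69 = e4 XOR 69 = 8d
byte 2: (09 XOR ae) XOR 67 = a7 XOR 67 = c0
byte 3: (3a XOR ab) XOR 6e = 91 XOR 6e = ff
byte 4: (aa XOR 75) XOR 61 = df XOR 61 = be
byte 5: (9f XOR ff) XOR 6c = 60 XOR 6c = 0c
byte 6: (ed XOR 0b) XOR 20 = e6 XOR 20 = c6
byte 7: (77 XOR c2) XOR 72 = b5 XOR 72 = c7
byte 8: (93 XOR 86) XOR 6f = 15 XOR 6f = 7a
byte 9: (c5 XOR f6) XOR 6f = 33 XOR 6f = 5c
byte 10: (1b XOR b9) XOR 74 = a2 XOR 74 = d6
byte 11: (cb XOR b4) XOR 3a = 7f XOR 3a = 45
byte 12: (44 XOR b2) XOR 78 = f6 XOR 78 = 8e

a2 8d c0 ff be 0c c6 c7 7a 5c d6 45 8e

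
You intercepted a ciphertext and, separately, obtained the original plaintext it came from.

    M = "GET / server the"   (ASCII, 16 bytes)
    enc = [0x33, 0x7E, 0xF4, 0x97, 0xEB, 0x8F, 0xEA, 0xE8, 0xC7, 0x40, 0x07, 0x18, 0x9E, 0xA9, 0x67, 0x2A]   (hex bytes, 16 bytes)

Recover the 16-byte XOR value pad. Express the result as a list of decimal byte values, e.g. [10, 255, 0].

[116, 59, 160, 183, 196, 175, 153, 141, 181, 54, 98, 106, 190, 221, 15, 79]

Since enc = M ⊕ pad, XORing both sides with M gives pad = M ⊕ enc.
47 ^ 33 = 74
45 ^ 7e = 3b
54 ^ f4 = a0
20 ^ 97 = b7
2f ^ eb = c4
20 ^ 8f = af
73 ^ ea = 99
65 ^ e8 = 8d
72 ^ c7 = b5
76 ^ 40 = 36
65 ^ 07 = 62
72 ^ 18 = 6a
20 ^ 9e = be
74 ^ a9 = dd
68 ^ 67 = 0f
65 ^ 2a = 4f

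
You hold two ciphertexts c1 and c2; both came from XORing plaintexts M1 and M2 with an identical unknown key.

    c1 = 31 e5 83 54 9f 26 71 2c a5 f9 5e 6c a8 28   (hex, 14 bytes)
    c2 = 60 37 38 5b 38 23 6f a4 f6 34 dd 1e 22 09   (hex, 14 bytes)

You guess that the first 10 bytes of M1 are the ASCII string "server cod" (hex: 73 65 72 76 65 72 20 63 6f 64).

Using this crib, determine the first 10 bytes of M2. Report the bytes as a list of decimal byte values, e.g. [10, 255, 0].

First, c1 ⊕ c2 = (M1 ⊕ K) ⊕ (M2 ⊕ K) = M1 ⊕ M2, so the key drops out. Then M2 = (M1 ⊕ M2) ⊕ M1 over the first 10 bytes.
byte 0: (31 ⊕ 60) ⊕ 73 = 51 ⊕ 73 = 22
byte 1: (e5 ⊕ 37) ⊕ 65 = d2 ⊕ 65 = b7
byte 2: (83 ⊕ 38) ⊕ 72 = bb ⊕ 72 = c9
byte 3: (54 ⊕ 5b) ⊕ 76 = 0f ⊕ 76 = 79
byte 4: (9f ⊕ 38) ⊕ 65 = a7 ⊕ 65 = c2
byte 5: (26 ⊕ 23) ⊕ 72 = 05 ⊕ 72 = 77
byte 6: (71 ⊕ 6f) ⊕ 20 = 1e ⊕ 20 = 3e
byte 7: (2c ⊕ a4) ⊕ 63 = 88 ⊕ 63 = eb
byte 8: (a5 ⊕ f6) ⊕ 6f = 53 ⊕ 6f = 3c
byte 9: (f9 ⊕ 34) ⊕ 64 = cd ⊕ 64 = a9

[34, 183, 201, 121, 194, 119, 62, 235, 60, 169]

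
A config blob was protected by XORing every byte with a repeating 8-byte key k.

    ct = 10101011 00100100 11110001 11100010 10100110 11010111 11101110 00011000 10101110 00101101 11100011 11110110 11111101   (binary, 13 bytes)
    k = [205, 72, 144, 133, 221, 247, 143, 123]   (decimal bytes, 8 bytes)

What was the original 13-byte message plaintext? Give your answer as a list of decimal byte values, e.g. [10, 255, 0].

[102, 108, 97, 103, 123, 32, 97, 99, 99, 101, 115, 115, 32]

The 8-byte key repeats, so the effective keystream is cd 48 90 85 dd f7 8f 7b cd 48 90 85 dd.
byte 0: ab xor cd = 66
byte 1: 24 xor 48 = 6c
byte 2: f1 xor 90 = 61
byte 3: e2 xor 85 = 67
byte 4: a6 xor dd = 7b
byte 5: d7 xor f7 = 20
byte 6: ee xor 8f = 61
byte 7: 18 xor 7b = 63
byte 8: ae xor cd = 63
byte 9: 2d xor 48 = 65
byte 10: e3 xor 90 = 73
byte 11: f6 xor 85 = 73
byte 12: fd xor dd = 20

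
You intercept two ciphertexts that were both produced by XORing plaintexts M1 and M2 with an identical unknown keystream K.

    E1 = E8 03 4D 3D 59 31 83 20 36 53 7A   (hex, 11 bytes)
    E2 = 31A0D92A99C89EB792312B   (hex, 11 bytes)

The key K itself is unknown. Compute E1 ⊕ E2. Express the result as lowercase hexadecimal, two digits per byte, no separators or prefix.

E1 ⊕ E2 = (M1 ⊕ K) ⊕ (M2 ⊕ K) = M1 ⊕ M2 — the shared key cancels under XOR.
11101000 xor 00110001 = 11011001
00000011 xor 10100000 = 10100011
01001101 xor 11011001 = 10010100
00111101 xor 00101010 = 00010111
01011001 xor 10011001 = 11000000
00110001 xor 11001000 = 11111001
10000011 xor 10011110 = 00011101
00100000 xor 10110111 = 10010111
00110110 xor 10010010 = 10100100
01010011 xor 00110001 = 01100010
01111010 xor 00101011 = 01010001

d9a39417c0f91d97a46251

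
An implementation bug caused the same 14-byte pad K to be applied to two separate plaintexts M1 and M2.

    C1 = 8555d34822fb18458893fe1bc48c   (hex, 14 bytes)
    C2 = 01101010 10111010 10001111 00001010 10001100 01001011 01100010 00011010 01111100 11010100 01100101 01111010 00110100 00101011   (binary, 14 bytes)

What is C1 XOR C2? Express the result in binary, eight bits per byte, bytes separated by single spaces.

C1 ⊕ C2 = (M1 ⊕ K) ⊕ (M2 ⊕ K) = M1 ⊕ M2 — the shared key cancels under XOR.
85 xor 6a = ef
55 xor ba = ef
d3 xor 8f = 5c
48 xor 0a = 42
22 xor 8c = ae
fb xor 4b = b0
18 xor 62 = 7a
45 xor 1a = 5f
88 xor 7c = f4
93 xor d4 = 47
fe xor 65 = 9b
1b xor 7a = 61
c4 xor 34 = f0
8c xor 2b = a7

11101111 11101111 01011100 01000010 10101110 10110000 01111010 01011111 11110100 01000111 10011011 01100001 11110000 10100111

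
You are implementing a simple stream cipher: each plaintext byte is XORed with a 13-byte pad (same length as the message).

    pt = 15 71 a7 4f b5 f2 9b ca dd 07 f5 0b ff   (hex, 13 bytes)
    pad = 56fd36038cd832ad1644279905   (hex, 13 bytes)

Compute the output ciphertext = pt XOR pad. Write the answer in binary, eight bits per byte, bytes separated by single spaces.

15 ⊕ 56 = 43
71 ⊕ fd = 8c
a7 ⊕ 36 = 91
4f ⊕ 03 = 4c
b5 ⊕ 8c = 39
f2 ⊕ d8 = 2a
9b ⊕ 32 = a9
ca ⊕ ad = 67
dd ⊕ 16 = cb
07 ⊕ 44 = 43
f5 ⊕ 27 = d2
0b ⊕ 99 = 92
ff ⊕ 05 = fa

01000011 10001100 10010001 01001100 00111001 00101010 10101001 01100111 11001011 01000011 11010010 10010010 11111010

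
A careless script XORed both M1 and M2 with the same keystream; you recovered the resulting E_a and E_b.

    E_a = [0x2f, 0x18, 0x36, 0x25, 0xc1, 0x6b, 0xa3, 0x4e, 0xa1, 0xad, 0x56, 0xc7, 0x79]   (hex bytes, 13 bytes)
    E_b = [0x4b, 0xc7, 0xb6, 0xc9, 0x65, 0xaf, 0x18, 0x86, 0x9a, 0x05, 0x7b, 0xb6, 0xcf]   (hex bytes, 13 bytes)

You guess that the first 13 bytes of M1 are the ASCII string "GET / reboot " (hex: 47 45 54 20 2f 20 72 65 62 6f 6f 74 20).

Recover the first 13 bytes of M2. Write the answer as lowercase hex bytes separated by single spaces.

First, E_a ⊕ E_b = (M1 ⊕ K) ⊕ (M2 ⊕ K) = M1 ⊕ M2, so the key drops out. Then M2 = (M1 ⊕ M2) ⊕ M1 over the first 13 bytes.
byte 0: (2f xor 4b) xor 47 = 64 xor 47 = 23
byte 1: (18 xor c7) xor 45 = df xor 45 = 9a
byte 2: (36 xor b6) xor 54 = 80 xor 54 = d4
byte 3: (25 xor c9) xor 20 = ec xor 20 = cc
byte 4: (c1 xor 65) xor 2f = a4 xor 2f = 8b
byte 5: (6b xor af) xor 20 = c4 xor 20 = e4
byte 6: (a3 xor 18) xor 72 = bb xor 72 = c9
byte 7: (4e xor 86) xor 65 = c8 xor 65 = ad
byte 8: (a1 xor 9a) xor 62 = 3b xor 62 = 59
byte 9: (ad xor 05) xor 6f = a8 xor 6f = c7
byte 10: (56 xor 7b) xor 6f = 2d xor 6f = 42
byte 11: (c7 xor b6) xor 74 = 71 xor 74 = 05
byte 12: (79 xor cf) xor 20 = b6 xor 20 = 96

23 9a d4 cc 8b e4 c9 ad 59 c7 42 05 96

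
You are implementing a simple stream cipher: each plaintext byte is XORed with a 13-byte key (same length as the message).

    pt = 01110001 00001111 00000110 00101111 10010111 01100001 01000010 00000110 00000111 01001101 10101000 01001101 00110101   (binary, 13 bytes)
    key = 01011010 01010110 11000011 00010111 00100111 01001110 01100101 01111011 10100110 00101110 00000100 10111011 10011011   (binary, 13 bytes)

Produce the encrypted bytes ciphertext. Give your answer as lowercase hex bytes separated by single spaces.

71 ⊕ 5a = 2b
0f ⊕ 56 = 59
06 ⊕ c3 = c5
2f ⊕ 17 = 38
97 ⊕ 27 = b0
61 ⊕ 4e = 2f
42 ⊕ 65 = 27
06 ⊕ 7b = 7d
07 ⊕ a6 = a1
4d ⊕ 2e = 63
a8 ⊕ 04 = ac
4d ⊕ bb = f6
35 ⊕ 9b = ae

2b 59 c5 38 b0 2f 27 7d a1 63 ac f6 ae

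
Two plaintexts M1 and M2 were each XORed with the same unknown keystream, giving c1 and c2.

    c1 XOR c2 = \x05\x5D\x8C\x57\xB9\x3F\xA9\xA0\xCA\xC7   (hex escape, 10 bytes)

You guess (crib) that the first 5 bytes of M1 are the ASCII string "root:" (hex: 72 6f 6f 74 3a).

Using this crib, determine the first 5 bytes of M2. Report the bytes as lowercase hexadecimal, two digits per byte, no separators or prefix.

Since c1 ⊕ c2 = M1 ⊕ M2, XORing with the guessed M1 bytes yields the corresponding M2 bytes: M2 = (c1 ⊕ c2) ⊕ M1.
  5 xor 114 = 119
 93 xor 111 =  50
140 xor 111 = 227
 87 xor 116 =  35
185 xor  58 = 131

7732e32383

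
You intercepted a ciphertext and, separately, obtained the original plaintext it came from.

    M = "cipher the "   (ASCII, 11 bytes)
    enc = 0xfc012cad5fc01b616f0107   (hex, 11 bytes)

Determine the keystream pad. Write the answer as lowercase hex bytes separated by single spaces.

Since enc = M ⊕ pad, XORing both sides with M gives pad = M ⊕ enc.
01100011 XOR 11111100 = 10011111
01101001 XOR 00000001 = 01101000
01110000 XOR 00101100 = 01011100
01101000 XOR 10101101 = 11000101
01100101 XOR 01011111 = 00111010
01110010 XOR 11000000 = 10110010
00100000 XOR 00011011 = 00111011
01110100 XOR 01100001 = 00010101
01101000 XOR 01101111 = 00000111
01100101 XOR 00000001 = 01100100
00100000 XOR 00000111 = 00100111

9f 68 5c c5 3a b2 3b 15 07 64 27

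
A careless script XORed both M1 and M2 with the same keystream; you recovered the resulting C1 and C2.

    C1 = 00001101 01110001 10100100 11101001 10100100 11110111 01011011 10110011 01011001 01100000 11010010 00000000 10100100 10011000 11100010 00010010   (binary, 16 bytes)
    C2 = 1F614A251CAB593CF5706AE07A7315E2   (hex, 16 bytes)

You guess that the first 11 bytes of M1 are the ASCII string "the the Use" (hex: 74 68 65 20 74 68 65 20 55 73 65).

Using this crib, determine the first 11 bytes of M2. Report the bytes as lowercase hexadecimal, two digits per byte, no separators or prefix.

66788beccc3467aff963dd

First, C1 ⊕ C2 = (M1 ⊕ K) ⊕ (M2 ⊕ K) = M1 ⊕ M2, so the key drops out. Then M2 = (M1 ⊕ M2) ⊕ M1 over the first 11 bytes.
byte 0: (0d ^ 1f) ^ 74 = 12 ^ 74 = 66
byte 1: (71 ^ 61) ^ 68 = 10 ^ 68 = 78
byte 2: (a4 ^ 4a) ^ 65 = ee ^ 65 = 8b
byte 3: (e9 ^ 25) ^ 20 = cc ^ 20 = ec
byte 4: (a4 ^ 1c) ^ 74 = b8 ^ 74 = cc
byte 5: (f7 ^ ab) ^ 68 = 5c ^ 68 = 34
byte 6: (5b ^ 59) ^ 65 = 02 ^ 65 = 67
byte 7: (b3 ^ 3c) ^ 20 = 8f ^ 20 = af
byte 8: (59 ^ f5) ^ 55 = ac ^ 55 = f9
byte 9: (60 ^ 70) ^ 73 = 10 ^ 73 = 63
byte 10: (d2 ^ 6a) ^ 65 = b8 ^ 65 = dd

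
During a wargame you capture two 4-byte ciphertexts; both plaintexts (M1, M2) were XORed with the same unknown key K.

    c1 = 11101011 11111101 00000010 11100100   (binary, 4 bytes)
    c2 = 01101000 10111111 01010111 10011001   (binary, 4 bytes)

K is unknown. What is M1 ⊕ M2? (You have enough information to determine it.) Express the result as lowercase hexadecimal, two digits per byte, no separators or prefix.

c1 ⊕ c2 = (M1 ⊕ K) ⊕ (M2 ⊕ K) = M1 ⊕ M2 — the shared key cancels under XOR.
eb XOR 68 = 83
fd XOR bf = 42
02 XOR 57 = 55
e4 XOR 99 = 7d

8342557d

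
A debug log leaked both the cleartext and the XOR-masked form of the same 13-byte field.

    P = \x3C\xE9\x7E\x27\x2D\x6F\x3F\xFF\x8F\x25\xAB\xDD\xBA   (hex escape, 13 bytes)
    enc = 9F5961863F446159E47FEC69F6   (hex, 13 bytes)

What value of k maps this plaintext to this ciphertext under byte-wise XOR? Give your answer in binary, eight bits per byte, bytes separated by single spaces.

10100011 10110000 00011111 10100001 00010010 00101011 01011110 10100110 01101011 01011010 01000111 10110100 01001100

Since enc = P ⊕ k, XORing both sides with P gives k = P ⊕ enc.
byte 0:  60 ^ 159 = 163
byte 1: 233 ^  89 = 176
byte 2: 126 ^  97 =  31
byte 3:  39 ^ 134 = 161
byte 4:  45 ^  63 =  18
byte 5: 111 ^  68 =  43
byte 6:  63 ^  97 =  94
byte 7: 255 ^  89 = 166
byte 8: 143 ^ 228 = 107
byte 9:  37 ^ 127 =  90
byte 10: 171 ^ 236 =  71
byte 11: 221 ^ 105 = 180
byte 12: 186 ^ 246 =  76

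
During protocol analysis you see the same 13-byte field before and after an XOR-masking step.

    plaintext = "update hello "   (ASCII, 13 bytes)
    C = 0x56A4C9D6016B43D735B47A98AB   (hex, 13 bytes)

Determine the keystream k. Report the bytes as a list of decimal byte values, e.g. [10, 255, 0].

Since C = plaintext ⊕ k, XORing both sides with plaintext gives k = plaintext ⊕ C.
75 ^ 56 = 23
70 ^ a4 = d4
64 ^ c9 = ad
61 ^ d6 = b7
74 ^ 01 = 75
65 ^ 6b = 0e
20 ^ 43 = 63
68 ^ d7 = bf
65 ^ 35 = 50
6c ^ b4 = d8
6c ^ 7a = 16
6f ^ 98 = f7
20 ^ ab = 8b

[35, 212, 173, 183, 117, 14, 99, 191, 80, 216, 22, 247, 139]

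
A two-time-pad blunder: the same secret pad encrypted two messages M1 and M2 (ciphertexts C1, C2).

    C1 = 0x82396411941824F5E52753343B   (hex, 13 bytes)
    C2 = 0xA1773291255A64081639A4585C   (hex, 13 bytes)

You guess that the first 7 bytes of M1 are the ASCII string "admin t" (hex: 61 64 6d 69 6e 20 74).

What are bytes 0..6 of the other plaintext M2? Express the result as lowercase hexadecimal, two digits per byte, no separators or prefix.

422a3be9df6234

First, C1 ⊕ C2 = (M1 ⊕ K) ⊕ (M2 ⊕ K) = M1 ⊕ M2, so the key drops out. Then M2 = (M1 ⊕ M2) ⊕ M1 over the first 7 bytes.
byte 0: (82 ⊕ a1) ⊕ 61 = 23 ⊕ 61 = 42
byte 1: (39 ⊕ 77) ⊕ 64 = 4e ⊕ 64 = 2a
byte 2: (64 ⊕ 32) ⊕ 6d = 56 ⊕ 6d = 3b
byte 3: (11 ⊕ 91) ⊕ 69 = 80 ⊕ 69 = e9
byte 4: (94 ⊕ 25) ⊕ 6e = b1 ⊕ 6e = df
byte 5: (18 ⊕ 5a) ⊕ 20 = 42 ⊕ 20 = 62
byte 6: (24 ⊕ 64) ⊕ 74 = 40 ⊕ 74 = 34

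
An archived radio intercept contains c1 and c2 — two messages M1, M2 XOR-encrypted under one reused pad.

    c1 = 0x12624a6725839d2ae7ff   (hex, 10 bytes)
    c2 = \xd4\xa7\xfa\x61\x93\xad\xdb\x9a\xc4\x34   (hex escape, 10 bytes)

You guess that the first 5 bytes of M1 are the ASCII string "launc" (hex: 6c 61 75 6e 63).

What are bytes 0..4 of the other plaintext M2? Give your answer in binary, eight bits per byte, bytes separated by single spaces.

10101010 10100100 11000101 01101000 11010101

First, c1 ⊕ c2 = (M1 ⊕ K) ⊕ (M2 ⊕ K) = M1 ⊕ M2, so the key drops out. Then M2 = (M1 ⊕ M2) ⊕ M1 over the first 5 bytes.
byte 0: (12 XOR d4) XOR 6c = c6 XOR 6c = aa
byte 1: (62 XOR a7) XOR 61 = c5 XOR 61 = a4
byte 2: (4a XOR fa) XOR 75 = b0 XOR 75 = c5
byte 3: (67 XOR 61) XOR 6e = 06 XOR 6e = 68
byte 4: (25 XOR 93) XOR 63 = b6 XOR 63 = d5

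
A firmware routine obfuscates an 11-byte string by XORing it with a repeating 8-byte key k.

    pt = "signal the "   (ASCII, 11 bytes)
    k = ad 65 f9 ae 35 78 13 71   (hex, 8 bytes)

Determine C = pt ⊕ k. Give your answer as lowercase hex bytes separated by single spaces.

de 0c 9e c0 54 14 33 05 c5 00 d9

The 8-byte key repeats, so the effective keystream is ad 65 f9 ae 35 78 13 71 ad 65 f9.
byte 0: 115 XOR 173 = 222
byte 1: 105 XOR 101 =  12
byte 2: 103 XOR 249 = 158
byte 3: 110 XOR 174 = 192
byte 4:  97 XOR  53 =  84
byte 5: 108 XOR 120 =  20
byte 6:  32 XOR  19 =  51
byte 7: 116 XOR 113 =   5
byte 8: 104 XOR 173 = 197
byte 9: 101 XOR 101 =   0
byte 10:  32 XOR 249 = 217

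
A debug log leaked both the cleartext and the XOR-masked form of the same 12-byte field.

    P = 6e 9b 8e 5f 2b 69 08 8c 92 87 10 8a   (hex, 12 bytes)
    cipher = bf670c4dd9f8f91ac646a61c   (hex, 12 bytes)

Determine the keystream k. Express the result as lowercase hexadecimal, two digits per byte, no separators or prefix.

d1fc8212f291f19654c1b696

Since cipher = P ⊕ k, XORing both sides with P gives k = P ⊕ cipher.
110 XOR 191 = 209
155 XOR 103 = 252
142 XOR  12 = 130
 95 XOR  77 =  18
 43 XOR 217 = 242
105 XOR 248 = 145
  8 XOR 249 = 241
140 XOR  26 = 150
146 XOR 198 =  84
135 XOR  70 = 193
 16 XOR 166 = 182
138 XOR  28 = 150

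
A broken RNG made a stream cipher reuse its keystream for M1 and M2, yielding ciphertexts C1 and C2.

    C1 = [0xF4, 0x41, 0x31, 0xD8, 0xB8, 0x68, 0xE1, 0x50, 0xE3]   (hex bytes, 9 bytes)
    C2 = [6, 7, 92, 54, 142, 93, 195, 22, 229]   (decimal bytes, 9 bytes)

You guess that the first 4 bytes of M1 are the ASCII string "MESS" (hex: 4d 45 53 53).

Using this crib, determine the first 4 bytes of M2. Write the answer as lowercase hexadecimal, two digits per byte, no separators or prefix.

bf033ebd

First, C1 ⊕ C2 = (M1 ⊕ K) ⊕ (M2 ⊕ K) = M1 ⊕ M2, so the key drops out. Then M2 = (M1 ⊕ M2) ⊕ M1 over the first 4 bytes.
byte 0: (f4 ^ 06) ^ 4d = f2 ^ 4d = bf
byte 1: (41 ^ 07) ^ 45 = 46 ^ 45 = 03
byte 2: (31 ^ 5c) ^ 53 = 6d ^ 53 = 3e
byte 3: (d8 ^ 36) ^ 53 = ee ^ 53 = bd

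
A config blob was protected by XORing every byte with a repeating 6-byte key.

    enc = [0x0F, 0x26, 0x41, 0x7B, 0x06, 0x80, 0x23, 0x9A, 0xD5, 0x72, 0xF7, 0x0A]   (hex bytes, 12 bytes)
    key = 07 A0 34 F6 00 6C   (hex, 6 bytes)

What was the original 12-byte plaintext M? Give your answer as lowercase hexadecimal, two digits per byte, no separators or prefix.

0886758d06ec243ae184f766

The 6-byte key repeats, so the effective keystream is 07 a0 34 f6 00 6c 07 a0 34 f6 00 6c.
byte 0: 0f ^ 07 = 08
byte 1: 26 ^ a0 = 86
byte 2: 41 ^ 34 = 75
byte 3: 7b ^ f6 = 8d
byte 4: 06 ^ 00 = 06
byte 5: 80 ^ 6c = ec
byte 6: 23 ^ 07 = 24
byte 7: 9a ^ a0 = 3a
byte 8: d5 ^ 34 = e1
byte 9: 72 ^ f6 = 84
byte 10: f7 ^ 00 = f7
byte 11: 0a ^ 6c = 66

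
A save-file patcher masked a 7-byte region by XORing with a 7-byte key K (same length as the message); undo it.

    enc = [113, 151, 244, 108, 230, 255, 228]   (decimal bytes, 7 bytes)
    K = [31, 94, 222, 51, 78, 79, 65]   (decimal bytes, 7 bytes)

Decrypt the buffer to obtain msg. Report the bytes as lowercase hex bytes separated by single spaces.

6e c9 2a 5f a8 b0 a5

XOR is its own inverse, so applying the key byte-wise gives the result directly.
byte 0: 71 XOR 1f = 6e
byte 1: 97 XOR 5e = c9
byte 2: f4 XOR de = 2a
byte 3: 6c XOR 33 = 5f
byte 4: e6 XOR 4e = a8
byte 5: ff XOR 4f = b0
byte 6: e4 XOR 41 = a5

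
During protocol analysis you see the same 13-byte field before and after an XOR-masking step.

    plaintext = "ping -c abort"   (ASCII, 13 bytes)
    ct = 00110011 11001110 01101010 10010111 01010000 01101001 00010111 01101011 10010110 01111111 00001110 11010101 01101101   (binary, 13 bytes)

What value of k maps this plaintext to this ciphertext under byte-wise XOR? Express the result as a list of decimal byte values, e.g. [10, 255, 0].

Since ct = plaintext ⊕ k, XORing both sides with plaintext gives k = plaintext ⊕ ct.
70 ⊕ 33 = 43
69 ⊕ ce = a7
6e ⊕ 6a = 04
67 ⊕ 97 = f0
20 ⊕ 50 = 70
2d ⊕ 69 = 44
63 ⊕ 17 = 74
20 ⊕ 6b = 4b
61 ⊕ 96 = f7
62 ⊕ 7f = 1d
6f ⊕ 0e = 61
72 ⊕ d5 = a7
74 ⊕ 6d = 19

[67, 167, 4, 240, 112, 68, 116, 75, 247, 29, 97, 167, 25]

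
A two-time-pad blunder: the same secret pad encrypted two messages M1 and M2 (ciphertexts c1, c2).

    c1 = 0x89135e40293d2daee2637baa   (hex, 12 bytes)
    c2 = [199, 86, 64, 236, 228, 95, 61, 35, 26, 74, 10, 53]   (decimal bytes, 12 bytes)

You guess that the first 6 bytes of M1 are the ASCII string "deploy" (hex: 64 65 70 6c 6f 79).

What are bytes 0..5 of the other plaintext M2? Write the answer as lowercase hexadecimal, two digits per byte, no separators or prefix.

First, c1 ⊕ c2 = (M1 ⊕ K) ⊕ (M2 ⊕ K) = M1 ⊕ M2, so the key drops out. Then M2 = (M1 ⊕ M2) ⊕ M1 over the first 6 bytes.
byte 0: (89 ⊕ c7) ⊕ 64 = 4e ⊕ 64 = 2a
byte 1: (13 ⊕ 56) ⊕ 65 = 45 ⊕ 65 = 20
byte 2: (5e ⊕ 40) ⊕ 70 = 1e ⊕ 70 = 6e
byte 3: (40 ⊕ ec) ⊕ 6c = ac ⊕ 6c = c0
byte 4: (29 ⊕ e4) ⊕ 6f = cd ⊕ 6f = a2
byte 5: (3d ⊕ 5f) ⊕ 79 = 62 ⊕ 79 = 1b

2a206ec0a21b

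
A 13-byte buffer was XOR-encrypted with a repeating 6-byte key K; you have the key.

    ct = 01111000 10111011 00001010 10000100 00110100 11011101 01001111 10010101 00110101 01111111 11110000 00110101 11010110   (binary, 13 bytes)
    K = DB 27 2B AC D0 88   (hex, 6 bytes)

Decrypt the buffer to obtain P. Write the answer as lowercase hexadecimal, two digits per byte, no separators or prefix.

a39c2128e45594b21ed320bd0d

The 6-byte key repeats, so the effective keystream is db 27 2b ac d0 88 db 27 2b ac d0 88 db.
byte 0: 01111000 ^ 11011011 = 10100011
byte 1: 10111011 ^ 00100111 = 10011100
byte 2: 00001010 ^ 00101011 = 00100001
byte 3: 10000100 ^ 10101100 = 00101000
byte 4: 00110100 ^ 11010000 = 11100100
byte 5: 11011101 ^ 10001000 = 01010101
byte 6: 01001111 ^ 11011011 = 10010100
byte 7: 10010101 ^ 00100111 = 10110010
byte 8: 00110101 ^ 00101011 = 00011110
byte 9: 01111111 ^ 10101100 = 11010011
byte 10: 11110000 ^ 11010000 = 00100000
byte 11: 00110101 ^ 10001000 = 10111101
byte 12: 11010110 ^ 11011011 = 00001101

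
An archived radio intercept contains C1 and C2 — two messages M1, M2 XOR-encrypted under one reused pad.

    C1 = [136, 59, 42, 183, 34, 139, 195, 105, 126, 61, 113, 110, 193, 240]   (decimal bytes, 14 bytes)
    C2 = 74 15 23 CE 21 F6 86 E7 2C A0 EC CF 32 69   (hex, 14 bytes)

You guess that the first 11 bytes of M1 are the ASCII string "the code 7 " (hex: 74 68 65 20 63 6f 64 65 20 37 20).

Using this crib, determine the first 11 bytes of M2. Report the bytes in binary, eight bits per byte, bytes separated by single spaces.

First, C1 ⊕ C2 = (M1 ⊕ K) ⊕ (M2 ⊕ K) = M1 ⊕ M2, so the key drops out. Then M2 = (M1 ⊕ M2) ⊕ M1 over the first 11 bytes.
byte 0: (88 ⊕ 74) ⊕ 74 = fc ⊕ 74 = 88
byte 1: (3b ⊕ 15) ⊕ 68 = 2e ⊕ 68 = 46
byte 2: (2a ⊕ 23) ⊕ 65 = 09 ⊕ 65 = 6c
byte 3: (b7 ⊕ ce) ⊕ 20 = 79 ⊕ 20 = 59
byte 4: (22 ⊕ 21) ⊕ 63 = 03 ⊕ 63 = 60
byte 5: (8b ⊕ f6) ⊕ 6f = 7d ⊕ 6f = 12
byte 6: (c3 ⊕ 86) ⊕ 64 = 45 ⊕ 64 = 21
byte 7: (69 ⊕ e7) ⊕ 65 = 8e ⊕ 65 = eb
byte 8: (7e ⊕ 2c) ⊕ 20 = 52 ⊕ 20 = 72
byte 9: (3d ⊕ a0) ⊕ 37 = 9d ⊕ 37 = aa
byte 10: (71 ⊕ ec) ⊕ 20 = 9d ⊕ 20 = bd

10001000 01000110 01101100 01011001 01100000 00010010 00100001 11101011 01110010 10101010 10111101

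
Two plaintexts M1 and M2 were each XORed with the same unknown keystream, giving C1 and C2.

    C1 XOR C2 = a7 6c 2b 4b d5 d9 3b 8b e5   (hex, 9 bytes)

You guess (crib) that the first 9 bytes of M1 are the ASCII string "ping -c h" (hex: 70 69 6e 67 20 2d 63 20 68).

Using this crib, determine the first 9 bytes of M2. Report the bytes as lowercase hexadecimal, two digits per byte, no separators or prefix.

Since C1 ⊕ C2 = M1 ⊕ M2, XORing with the guessed M1 bytes yields the corresponding M2 bytes: M2 = (C1 ⊕ C2) ⊕ M1.
byte 0: 10100111 XOR 01110000 = 11010111
byte 1: 01101100 XOR 01101001 = 00000101
byte 2: 00101011 XOR 01101110 = 01000101
byte 3: 01001011 XOR 01100111 = 00101100
byte 4: 11010101 XOR 00100000 = 11110101
byte 5: 11011001 XOR 00101101 = 11110100
byte 6: 00111011 XOR 01100011 = 01011000
byte 7: 10001011 XOR 00100000 = 10101011
byte 8: 11100101 XOR 01101000 = 10001101

d705452cf5f458ab8d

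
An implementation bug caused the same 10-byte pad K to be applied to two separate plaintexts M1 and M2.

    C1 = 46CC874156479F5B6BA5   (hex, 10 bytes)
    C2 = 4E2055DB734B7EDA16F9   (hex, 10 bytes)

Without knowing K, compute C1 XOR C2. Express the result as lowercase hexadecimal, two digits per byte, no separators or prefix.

08ecd29a250ce1817d5c

C1 ⊕ C2 = (M1 ⊕ K) ⊕ (M2 ⊕ K) = M1 ⊕ M2 — the shared key cancels under XOR.
01000110 ⊕ 01001110 = 00001000
11001100 ⊕ 00100000 = 11101100
10000111 ⊕ 01010101 = 11010010
01000001 ⊕ 11011011 = 10011010
01010110 ⊕ 01110011 = 00100101
01000111 ⊕ 01001011 = 00001100
10011111 ⊕ 01111110 = 11100001
01011011 ⊕ 11011010 = 10000001
01101011 ⊕ 00010110 = 01111101
10100101 ⊕ 11111001 = 01011100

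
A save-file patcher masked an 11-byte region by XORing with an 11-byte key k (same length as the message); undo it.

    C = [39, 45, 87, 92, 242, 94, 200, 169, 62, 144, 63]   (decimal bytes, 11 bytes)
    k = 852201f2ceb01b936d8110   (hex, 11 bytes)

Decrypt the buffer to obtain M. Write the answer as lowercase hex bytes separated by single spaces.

XOR is its own inverse, so applying the key byte-wise gives the result directly.
byte 0: 27 XOR 85 = a2
byte 1: 2d XOR 22 = 0f
byte 2: 57 XOR 01 = 56
byte 3: 5c XOR f2 = ae
byte 4: f2 XOR ce = 3c
byte 5: 5e XOR b0 = ee
byte 6: c8 XOR 1b = d3
byte 7: a9 XOR 93 = 3a
byte 8: 3e XOR 6d = 53
byte 9: 90 XOR 81 = 11
byte 10: 3f XOR 10 = 2f

a2 0f 56 ae 3c ee d3 3a 53 11 2f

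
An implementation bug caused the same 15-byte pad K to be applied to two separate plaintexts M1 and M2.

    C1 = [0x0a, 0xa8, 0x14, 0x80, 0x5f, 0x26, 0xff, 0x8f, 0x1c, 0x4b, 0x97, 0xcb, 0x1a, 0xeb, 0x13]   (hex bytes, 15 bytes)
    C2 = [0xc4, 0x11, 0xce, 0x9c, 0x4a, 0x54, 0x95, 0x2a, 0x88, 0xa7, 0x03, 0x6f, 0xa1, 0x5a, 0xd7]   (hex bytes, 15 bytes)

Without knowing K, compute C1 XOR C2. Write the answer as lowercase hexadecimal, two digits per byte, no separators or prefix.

C1 ⊕ C2 = (M1 ⊕ K) ⊕ (M2 ⊕ K) = M1 ⊕ M2 — the shared key cancels under XOR.
00001010 xor 11000100 = 11001110
10101000 xor 00010001 = 10111001
00010100 xor 11001110 = 11011010
10000000 xor 10011100 = 00011100
01011111 xor 01001010 = 00010101
00100110 xor 01010100 = 01110010
11111111 xor 10010101 = 01101010
10001111 xor 00101010 = 10100101
00011100 xor 10001000 = 10010100
01001011 xor 10100111 = 11101100
10010111 xor 00000011 = 10010100
11001011 xor 01101111 = 10100100
00011010 xor 10100001 = 10111011
11101011 xor 01011010 = 10110001
00010011 xor 11010111 = 11000100

ceb9da1c15726aa594ec94a4bbb1c4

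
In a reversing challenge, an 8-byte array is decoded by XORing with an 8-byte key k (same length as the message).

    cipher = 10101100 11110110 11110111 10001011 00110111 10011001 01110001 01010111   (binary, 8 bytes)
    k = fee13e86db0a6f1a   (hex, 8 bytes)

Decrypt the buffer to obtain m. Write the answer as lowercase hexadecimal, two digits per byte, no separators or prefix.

XOR is its own inverse, so applying the key byte-wise gives the result directly.
172 xor 254 =  82
246 xor 225 =  23
247 xor  62 = 201
139 xor 134 =  13
 55 xor 219 = 236
153 xor  10 = 147
113 xor 111 =  30
 87 xor  26 =  77

5217c90dec931e4d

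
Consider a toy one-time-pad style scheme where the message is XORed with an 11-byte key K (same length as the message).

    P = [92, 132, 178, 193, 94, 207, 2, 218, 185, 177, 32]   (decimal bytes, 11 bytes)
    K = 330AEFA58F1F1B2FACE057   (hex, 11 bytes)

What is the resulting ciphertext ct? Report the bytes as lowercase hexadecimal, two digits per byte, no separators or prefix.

6f8e5d64d1d019f5155177

byte 0:  92 XOR  51 = 111
byte 1: 132 XOR  10 = 142
byte 2: 178 XOR 239 =  93
byte 3: 193 XOR 165 = 100
byte 4:  94 XOR 143 = 209
byte 5: 207 XOR  31 = 208
byte 6:   2 XOR  27 =  25
byte 7: 218 XOR  47 = 245
byte 8: 185 XOR 172 =  21
byte 9: 177 XOR 224 =  81
byte 10:  32 XOR  87 = 119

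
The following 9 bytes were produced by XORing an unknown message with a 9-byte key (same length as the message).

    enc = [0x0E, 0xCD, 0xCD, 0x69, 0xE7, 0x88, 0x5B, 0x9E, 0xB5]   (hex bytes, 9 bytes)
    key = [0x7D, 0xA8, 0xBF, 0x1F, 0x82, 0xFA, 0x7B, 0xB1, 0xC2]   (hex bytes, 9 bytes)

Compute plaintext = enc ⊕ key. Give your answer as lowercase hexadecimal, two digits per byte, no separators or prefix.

736572766572202f77

XOR is its own inverse, so applying the key byte-wise gives the result directly.
00001110 ⊕ 01111101 = 01110011
11001101 ⊕ 10101000 = 01100101
11001101 ⊕ 10111111 = 01110010
01101001 ⊕ 00011111 = 01110110
11100111 ⊕ 10000010 = 01100101
10001000 ⊕ 11111010 = 01110010
01011011 ⊕ 01111011 = 00100000
10011110 ⊕ 10110001 = 00101111
10110101 ⊕ 11000010 = 01110111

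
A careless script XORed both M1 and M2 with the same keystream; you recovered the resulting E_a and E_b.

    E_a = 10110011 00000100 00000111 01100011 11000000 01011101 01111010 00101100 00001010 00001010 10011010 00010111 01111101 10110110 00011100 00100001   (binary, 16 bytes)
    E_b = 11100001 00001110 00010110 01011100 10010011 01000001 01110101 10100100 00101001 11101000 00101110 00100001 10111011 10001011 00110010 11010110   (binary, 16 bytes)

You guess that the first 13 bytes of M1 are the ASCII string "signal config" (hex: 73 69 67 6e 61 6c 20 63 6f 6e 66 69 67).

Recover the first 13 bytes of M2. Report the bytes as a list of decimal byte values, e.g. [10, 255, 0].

First, E_a ⊕ E_b = (M1 ⊕ K) ⊕ (M2 ⊕ K) = M1 ⊕ M2, so the key drops out. Then M2 = (M1 ⊕ M2) ⊕ M1 over the first 13 bytes.
byte 0: (b3 ^ e1) ^ 73 = 52 ^ 73 = 21
byte 1: (04 ^ 0e) ^ 69 = 0a ^ 69 = 63
byte 2: (07 ^ 16) ^ 67 = 11 ^ 67 = 76
byte 3: (63 ^ 5c) ^ 6e = 3f ^ 6e = 51
byte 4: (c0 ^ 93) ^ 61 = 53 ^ 61 = 32
byte 5: (5d ^ 41) ^ 6c = 1c ^ 6c = 70
byte 6: (7a ^ 75) ^ 20 = 0f ^ 20 = 2f
byte 7: (2c ^ a4) ^ 63 = 88 ^ 63 = eb
byte 8: (0a ^ 29) ^ 6f = 23 ^ 6f = 4c
byte 9: (0a ^ e8) ^ 6e = e2 ^ 6e = 8c
byte 10: (9a ^ 2e) ^ 66 = b4 ^ 66 = d2
byte 11: (17 ^ 21) ^ 69 = 36 ^ 69 = 5f
byte 12: (7d ^ bb) ^ 67 = c6 ^ 67 = a1

[33, 99, 118, 81, 50, 112, 47, 235, 76, 140, 210, 95, 161]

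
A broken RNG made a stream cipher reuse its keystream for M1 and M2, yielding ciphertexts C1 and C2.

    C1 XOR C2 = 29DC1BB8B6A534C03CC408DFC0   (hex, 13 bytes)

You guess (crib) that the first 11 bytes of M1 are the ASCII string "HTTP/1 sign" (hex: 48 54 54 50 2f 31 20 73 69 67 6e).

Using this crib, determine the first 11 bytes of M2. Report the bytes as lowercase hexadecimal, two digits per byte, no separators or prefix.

Since C1 ⊕ C2 = M1 ⊕ M2, XORing with the guessed M1 bytes yields the corresponding M2 bytes: M2 = (C1 ⊕ C2) ⊕ M1.
29 XOR 48 = 61
dc XOR 54 = 88
1b XOR 54 = 4f
b8 XOR 50 = e8
b6 XOR 2f = 99
a5 XOR 31 = 94
34 XOR 20 = 14
c0 XOR 73 = b3
3c XOR 69 = 55
c4 XOR 67 = a3
08 XOR 6e = 66

61884fe8999414b355a366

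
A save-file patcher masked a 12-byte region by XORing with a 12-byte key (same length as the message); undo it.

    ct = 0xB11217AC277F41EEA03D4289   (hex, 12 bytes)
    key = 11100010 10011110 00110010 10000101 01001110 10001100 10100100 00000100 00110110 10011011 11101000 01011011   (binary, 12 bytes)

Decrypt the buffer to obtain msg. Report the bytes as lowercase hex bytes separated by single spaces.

XOR is its own inverse, so applying the key byte-wise gives the result directly.
b1 ⊕ e2 = 53
12 ⊕ 9e = 8c
17 ⊕ 32 = 25
ac ⊕ 85 = 29
27 ⊕ 4e = 69
7f ⊕ 8c = f3
41 ⊕ a4 = e5
ee ⊕ 04 = ea
a0 ⊕ 36 = 96
3d ⊕ 9b = a6
42 ⊕ e8 = aa
89 ⊕ 5b = d2

53 8c 25 29 69 f3 e5 ea 96 a6 aa d2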